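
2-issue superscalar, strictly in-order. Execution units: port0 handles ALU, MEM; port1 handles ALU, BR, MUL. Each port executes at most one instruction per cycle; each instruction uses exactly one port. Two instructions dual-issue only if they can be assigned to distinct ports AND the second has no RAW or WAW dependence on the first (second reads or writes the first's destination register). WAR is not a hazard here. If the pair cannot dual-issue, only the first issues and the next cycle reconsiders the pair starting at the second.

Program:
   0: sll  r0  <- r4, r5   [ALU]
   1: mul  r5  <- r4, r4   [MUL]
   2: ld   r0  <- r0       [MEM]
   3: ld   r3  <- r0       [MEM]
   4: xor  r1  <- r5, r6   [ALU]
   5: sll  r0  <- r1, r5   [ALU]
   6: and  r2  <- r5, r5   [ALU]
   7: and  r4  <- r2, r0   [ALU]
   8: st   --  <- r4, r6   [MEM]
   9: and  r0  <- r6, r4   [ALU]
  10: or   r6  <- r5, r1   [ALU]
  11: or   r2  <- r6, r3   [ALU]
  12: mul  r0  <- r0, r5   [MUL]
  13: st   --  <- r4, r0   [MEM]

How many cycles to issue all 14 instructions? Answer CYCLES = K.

c0: i0+i1 sll.ALU/mul.MUL  pair
c1: i2 ld.MEM  no-port MEM/MEM
c2: i3+i4 ld.MEM/xor.ALU  pair
c3: i5+i6 sll.ALU/and.ALU  pair
c4: i7 and.ALU  RAW r4
c5: i8+i9 st.MEM/and.ALU  pair
c6: i10 or.ALU  RAW r6
c7: i11+i12 or.ALU/mul.MUL  pair
c8: i13 st.MEM  tail

CYCLES = 9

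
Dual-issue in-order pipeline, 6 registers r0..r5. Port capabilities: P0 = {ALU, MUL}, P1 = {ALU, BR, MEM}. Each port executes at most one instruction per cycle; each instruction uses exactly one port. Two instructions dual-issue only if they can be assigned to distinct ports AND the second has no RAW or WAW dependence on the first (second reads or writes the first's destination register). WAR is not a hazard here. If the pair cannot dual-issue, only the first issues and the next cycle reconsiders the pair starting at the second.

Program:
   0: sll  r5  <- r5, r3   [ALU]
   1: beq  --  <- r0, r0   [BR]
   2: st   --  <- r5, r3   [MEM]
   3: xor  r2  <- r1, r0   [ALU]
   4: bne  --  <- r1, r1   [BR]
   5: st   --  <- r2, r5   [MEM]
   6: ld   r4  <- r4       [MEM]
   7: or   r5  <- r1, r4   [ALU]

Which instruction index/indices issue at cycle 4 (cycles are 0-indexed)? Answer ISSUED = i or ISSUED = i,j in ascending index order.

ISSUED = 6

  cy0 -> i0&i1 (sll/beq) pair
  cy1 -> i2&i3 (st/xor) pair
  cy2 -> i4 (bne) no-port BR/MEM
  cy3 -> i5 (st) no-port MEM/MEM
  cy4 -> i6 (ld) RAW r4
  cy5 -> i7 (or) tail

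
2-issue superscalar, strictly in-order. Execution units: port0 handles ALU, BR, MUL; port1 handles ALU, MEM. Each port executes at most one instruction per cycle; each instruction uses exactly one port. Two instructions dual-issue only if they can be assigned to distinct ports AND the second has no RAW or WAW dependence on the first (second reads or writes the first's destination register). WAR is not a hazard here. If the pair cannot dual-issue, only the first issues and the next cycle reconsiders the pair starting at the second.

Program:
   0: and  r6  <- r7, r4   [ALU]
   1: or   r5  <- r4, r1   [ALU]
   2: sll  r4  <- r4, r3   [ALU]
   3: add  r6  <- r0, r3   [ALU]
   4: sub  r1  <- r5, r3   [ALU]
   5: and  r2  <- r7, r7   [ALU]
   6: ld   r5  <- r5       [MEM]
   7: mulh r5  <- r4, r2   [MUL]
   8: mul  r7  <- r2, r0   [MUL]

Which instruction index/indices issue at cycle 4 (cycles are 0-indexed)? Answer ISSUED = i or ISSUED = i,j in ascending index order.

ISSUED = 7

t=0 i0/i1:and+or ; dual
t=1 i2/i3:sll+add ; dual
t=2 i4/i5:sub+and ; dual
t=3 i6:ld ; WAW r5
t=4 i7:mulh ; no-port MUL/MUL
t=5 i8:mul ; tail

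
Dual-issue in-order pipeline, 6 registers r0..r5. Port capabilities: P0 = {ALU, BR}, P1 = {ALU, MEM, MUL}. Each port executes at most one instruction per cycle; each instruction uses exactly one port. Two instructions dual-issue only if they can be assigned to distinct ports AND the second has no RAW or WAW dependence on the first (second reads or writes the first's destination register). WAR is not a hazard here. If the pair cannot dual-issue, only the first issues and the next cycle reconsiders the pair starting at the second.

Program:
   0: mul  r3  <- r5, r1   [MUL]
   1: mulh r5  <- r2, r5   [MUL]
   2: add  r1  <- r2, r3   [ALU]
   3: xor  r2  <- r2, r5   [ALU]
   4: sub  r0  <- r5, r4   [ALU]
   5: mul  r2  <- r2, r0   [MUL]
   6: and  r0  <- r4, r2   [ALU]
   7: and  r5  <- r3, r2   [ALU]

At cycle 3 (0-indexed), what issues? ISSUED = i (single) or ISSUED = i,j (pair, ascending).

ISSUED = 5

0. mul @i0  | no-port MUL/MUL
1. mulh+add @i1+i2  | pair
2. xor+sub @i3+i4  | pair
3. mul @i5  | RAW r2
4. and+and @i6+i7  | pair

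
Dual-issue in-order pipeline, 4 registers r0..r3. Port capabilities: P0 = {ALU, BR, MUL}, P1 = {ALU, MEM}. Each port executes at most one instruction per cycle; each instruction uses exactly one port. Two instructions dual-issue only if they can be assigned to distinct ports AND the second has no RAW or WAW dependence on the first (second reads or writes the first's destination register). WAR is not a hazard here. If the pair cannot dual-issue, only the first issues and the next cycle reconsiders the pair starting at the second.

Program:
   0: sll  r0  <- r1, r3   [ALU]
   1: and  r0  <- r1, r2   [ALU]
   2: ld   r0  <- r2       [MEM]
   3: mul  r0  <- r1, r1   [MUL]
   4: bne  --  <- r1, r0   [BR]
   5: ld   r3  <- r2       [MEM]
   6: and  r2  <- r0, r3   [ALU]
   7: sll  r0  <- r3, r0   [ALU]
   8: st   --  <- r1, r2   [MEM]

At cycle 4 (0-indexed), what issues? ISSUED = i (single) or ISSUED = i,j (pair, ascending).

ISSUED = 4,5

#0 head=0: sll i0 WAW r0
#1 head=1: and i1 WAW r0
#2 head=2: ld i2 WAW r0
#3 head=3: mul i3 no-port MUL/BR
#4 head=4: bne;ld i4,i5 2-wide
#5 head=6: and;sll i6,i7 2-wide
#6 head=8: st i8 tail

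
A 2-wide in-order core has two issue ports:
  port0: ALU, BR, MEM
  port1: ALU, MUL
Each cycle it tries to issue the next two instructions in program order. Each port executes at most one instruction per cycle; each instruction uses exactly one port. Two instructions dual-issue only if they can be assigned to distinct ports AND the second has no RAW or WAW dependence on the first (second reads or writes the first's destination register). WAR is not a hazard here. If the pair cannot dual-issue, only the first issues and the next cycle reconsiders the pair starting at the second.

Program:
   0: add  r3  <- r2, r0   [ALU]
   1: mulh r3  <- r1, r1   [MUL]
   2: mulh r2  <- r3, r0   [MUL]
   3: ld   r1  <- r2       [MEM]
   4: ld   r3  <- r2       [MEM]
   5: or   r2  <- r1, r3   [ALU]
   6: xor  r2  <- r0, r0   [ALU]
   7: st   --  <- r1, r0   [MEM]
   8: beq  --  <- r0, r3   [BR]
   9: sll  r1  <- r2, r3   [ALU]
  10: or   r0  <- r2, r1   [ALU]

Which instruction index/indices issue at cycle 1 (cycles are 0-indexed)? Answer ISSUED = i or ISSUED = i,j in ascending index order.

  cy0 -> i0 (add) WAW r3
  cy1 -> i1 (mulh) no-port MUL/MUL
  cy2 -> i2 (mulh) RAW r2
  cy3 -> i3 (ld) no-port MEM/MEM
  cy4 -> i4 (ld) RAW r3
  cy5 -> i5 (or) WAW r2
  cy6 -> i6,i7 (xor+st) 2-wide
  cy7 -> i8,i9 (beq+sll) 2-wide
  cy8 -> i10 (or) tail

ISSUED = 1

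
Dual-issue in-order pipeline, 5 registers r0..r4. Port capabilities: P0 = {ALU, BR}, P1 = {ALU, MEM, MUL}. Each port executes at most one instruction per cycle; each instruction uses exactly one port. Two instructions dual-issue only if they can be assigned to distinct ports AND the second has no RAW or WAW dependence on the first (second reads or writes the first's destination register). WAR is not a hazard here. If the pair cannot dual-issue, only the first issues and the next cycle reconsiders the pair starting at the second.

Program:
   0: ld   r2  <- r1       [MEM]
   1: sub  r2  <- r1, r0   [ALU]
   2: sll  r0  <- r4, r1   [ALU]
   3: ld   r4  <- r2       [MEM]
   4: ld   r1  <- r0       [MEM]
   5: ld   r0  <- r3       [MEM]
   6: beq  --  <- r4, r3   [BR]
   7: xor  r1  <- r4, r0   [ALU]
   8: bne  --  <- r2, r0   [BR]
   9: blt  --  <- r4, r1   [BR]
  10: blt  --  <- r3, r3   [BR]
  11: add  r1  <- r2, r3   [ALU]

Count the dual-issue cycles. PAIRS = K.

  cy0 -> i0 (ld) WAW r2
  cy1 -> i1+i2 (sub sll) dual
  cy2 -> i3 (ld) no-port MEM/MEM
  cy3 -> i4 (ld) no-port MEM/MEM
  cy4 -> i5+i6 (ld beq) dual
  cy5 -> i7+i8 (xor bne) dual
  cy6 -> i9 (blt) no-port BR/BR
  cy7 -> i10+i11 (blt add) dual

PAIRS = 4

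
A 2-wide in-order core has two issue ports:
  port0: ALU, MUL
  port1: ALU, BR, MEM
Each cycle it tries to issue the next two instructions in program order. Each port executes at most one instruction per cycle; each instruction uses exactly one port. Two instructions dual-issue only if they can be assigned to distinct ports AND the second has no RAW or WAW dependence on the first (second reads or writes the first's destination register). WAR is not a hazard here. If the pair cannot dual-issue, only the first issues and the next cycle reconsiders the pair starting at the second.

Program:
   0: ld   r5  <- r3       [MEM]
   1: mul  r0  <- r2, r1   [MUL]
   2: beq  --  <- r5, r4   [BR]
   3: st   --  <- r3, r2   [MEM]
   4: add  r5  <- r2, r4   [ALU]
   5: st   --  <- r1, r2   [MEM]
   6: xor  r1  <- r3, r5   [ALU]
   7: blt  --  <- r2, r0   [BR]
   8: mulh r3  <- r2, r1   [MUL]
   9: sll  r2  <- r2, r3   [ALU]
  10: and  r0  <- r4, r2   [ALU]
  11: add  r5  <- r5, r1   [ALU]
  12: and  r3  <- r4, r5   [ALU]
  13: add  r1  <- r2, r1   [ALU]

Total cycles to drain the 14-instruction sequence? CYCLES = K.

CYCLES = 8

#0 head=0: ld.MEM;mul.MUL i0+i1 pair
#1 head=2: beq.BR i2 no-port BR/MEM
#2 head=3: st.MEM;add.ALU i3+i4 pair
#3 head=5: st.MEM;xor.ALU i5+i6 pair
#4 head=7: blt.BR;mulh.MUL i7+i8 pair
#5 head=9: sll.ALU i9 RAW r2
#6 head=10: and.ALU;add.ALU i10+i11 pair
#7 head=12: and.ALU;add.ALU i12+i13 pair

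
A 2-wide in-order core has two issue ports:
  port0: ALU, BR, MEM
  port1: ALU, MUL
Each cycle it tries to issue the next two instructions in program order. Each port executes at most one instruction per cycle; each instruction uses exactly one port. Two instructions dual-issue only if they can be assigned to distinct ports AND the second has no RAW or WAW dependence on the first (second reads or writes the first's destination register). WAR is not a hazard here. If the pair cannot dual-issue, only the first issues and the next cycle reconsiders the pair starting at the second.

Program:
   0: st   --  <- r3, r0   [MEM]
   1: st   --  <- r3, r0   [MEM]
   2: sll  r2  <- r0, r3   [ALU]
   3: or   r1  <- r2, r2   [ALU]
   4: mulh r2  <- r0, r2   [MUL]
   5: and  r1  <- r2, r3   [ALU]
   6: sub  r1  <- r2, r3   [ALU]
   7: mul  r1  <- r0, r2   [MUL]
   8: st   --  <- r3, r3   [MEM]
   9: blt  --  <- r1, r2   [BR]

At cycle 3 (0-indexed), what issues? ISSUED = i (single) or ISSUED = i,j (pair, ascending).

ISSUED = 5

t=0 i0:st.MEM ; no-port MEM/MEM
t=1 i1,i2:st.MEM sll.ALU ; dual
t=2 i3,i4:or.ALU mulh.MUL ; dual
t=3 i5:and.ALU ; WAW r1
t=4 i6:sub.ALU ; WAW r1
t=5 i7,i8:mul.MUL st.MEM ; dual
t=6 i9:blt.BR ; tail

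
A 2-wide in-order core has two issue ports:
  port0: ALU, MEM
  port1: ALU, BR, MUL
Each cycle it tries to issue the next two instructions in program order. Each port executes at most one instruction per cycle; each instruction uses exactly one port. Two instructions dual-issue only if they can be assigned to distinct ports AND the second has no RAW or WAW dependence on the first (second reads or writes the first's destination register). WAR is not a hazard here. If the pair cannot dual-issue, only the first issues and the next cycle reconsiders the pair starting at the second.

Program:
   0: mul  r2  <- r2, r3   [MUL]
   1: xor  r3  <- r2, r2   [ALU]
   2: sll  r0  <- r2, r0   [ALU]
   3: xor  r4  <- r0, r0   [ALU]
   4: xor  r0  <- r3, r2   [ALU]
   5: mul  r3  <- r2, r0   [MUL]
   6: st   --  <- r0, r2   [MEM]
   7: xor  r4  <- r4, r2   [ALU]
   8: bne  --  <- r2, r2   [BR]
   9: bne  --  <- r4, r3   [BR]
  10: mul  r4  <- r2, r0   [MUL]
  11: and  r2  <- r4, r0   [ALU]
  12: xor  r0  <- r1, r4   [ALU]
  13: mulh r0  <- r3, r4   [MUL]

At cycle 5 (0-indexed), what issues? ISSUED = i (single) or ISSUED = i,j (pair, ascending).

ISSUED = 9

0. mul @i0  | RAW r2
1. xor sll @i1/i2  | dual
2. xor xor @i3/i4  | dual
3. mul st @i5/i6  | dual
4. xor bne @i7/i8  | dual
5. bne @i9  | no-port BR/MUL
6. mul @i10  | RAW r4
7. and xor @i11/i12  | dual
8. mulh @i13  | tail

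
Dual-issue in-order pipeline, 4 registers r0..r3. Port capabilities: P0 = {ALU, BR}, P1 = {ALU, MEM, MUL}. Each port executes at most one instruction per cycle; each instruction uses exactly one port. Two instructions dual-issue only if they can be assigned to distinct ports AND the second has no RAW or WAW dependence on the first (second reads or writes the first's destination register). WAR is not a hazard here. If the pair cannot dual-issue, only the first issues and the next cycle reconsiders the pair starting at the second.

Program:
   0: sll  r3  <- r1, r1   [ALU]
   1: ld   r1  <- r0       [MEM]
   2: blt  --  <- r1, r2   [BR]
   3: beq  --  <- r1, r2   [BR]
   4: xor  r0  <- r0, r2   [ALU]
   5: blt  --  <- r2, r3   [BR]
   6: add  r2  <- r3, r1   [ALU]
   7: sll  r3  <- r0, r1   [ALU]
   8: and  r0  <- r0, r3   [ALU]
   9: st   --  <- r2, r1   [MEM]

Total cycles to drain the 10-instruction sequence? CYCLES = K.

[0] i0+i1  sll.ALU+ld.MEM  -- 2-wide
[1] i2  blt.BR  -- no-port BR/BR
[2] i3+i4  beq.BR+xor.ALU  -- 2-wide
[3] i5+i6  blt.BR+add.ALU  -- 2-wide
[4] i7  sll.ALU  -- RAW r3
[5] i8+i9  and.ALU+st.MEM  -- 2-wide

CYCLES = 6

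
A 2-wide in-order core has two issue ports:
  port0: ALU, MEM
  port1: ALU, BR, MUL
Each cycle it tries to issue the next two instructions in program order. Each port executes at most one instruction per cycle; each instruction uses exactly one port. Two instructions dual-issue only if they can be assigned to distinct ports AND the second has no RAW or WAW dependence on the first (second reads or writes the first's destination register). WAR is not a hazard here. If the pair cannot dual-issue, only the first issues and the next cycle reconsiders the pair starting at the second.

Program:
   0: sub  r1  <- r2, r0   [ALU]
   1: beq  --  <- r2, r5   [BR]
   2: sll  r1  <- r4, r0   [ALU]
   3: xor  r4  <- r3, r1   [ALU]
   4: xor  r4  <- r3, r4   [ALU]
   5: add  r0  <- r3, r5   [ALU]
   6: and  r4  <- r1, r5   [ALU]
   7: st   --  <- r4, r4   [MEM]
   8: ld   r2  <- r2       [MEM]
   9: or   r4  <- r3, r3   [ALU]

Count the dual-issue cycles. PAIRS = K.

0. sub/beq @i0/i1  | pair
1. sll @i2  | RAW r1
2. xor @i3  | RAW+WAW r4
3. xor/add @i4/i5  | pair
4. and @i6  | RAW r4
5. st @i7  | no-port MEM/MEM
6. ld/or @i8/i9  | pair

PAIRS = 3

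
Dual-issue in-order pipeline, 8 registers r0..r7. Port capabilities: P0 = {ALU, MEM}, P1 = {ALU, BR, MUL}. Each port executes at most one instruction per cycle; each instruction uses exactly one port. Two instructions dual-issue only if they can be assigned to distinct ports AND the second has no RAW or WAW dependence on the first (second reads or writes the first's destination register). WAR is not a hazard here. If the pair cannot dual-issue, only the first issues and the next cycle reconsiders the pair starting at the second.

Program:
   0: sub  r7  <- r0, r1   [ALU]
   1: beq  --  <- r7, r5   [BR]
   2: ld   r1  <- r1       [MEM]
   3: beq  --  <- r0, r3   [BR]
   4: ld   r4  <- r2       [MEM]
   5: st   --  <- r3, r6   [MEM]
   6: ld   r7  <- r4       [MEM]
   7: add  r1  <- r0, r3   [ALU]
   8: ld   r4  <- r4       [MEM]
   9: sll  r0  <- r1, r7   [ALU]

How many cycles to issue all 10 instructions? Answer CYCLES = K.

CYCLES = 6

[0] i0  sub.ALU  -- RAW r7
[1] i1/i2  beq.BR+ld.MEM  -- dual
[2] i3/i4  beq.BR+ld.MEM  -- dual
[3] i5  st.MEM  -- no-port MEM/MEM
[4] i6/i7  ld.MEM+add.ALU  -- dual
[5] i8/i9  ld.MEM+sll.ALU  -- dual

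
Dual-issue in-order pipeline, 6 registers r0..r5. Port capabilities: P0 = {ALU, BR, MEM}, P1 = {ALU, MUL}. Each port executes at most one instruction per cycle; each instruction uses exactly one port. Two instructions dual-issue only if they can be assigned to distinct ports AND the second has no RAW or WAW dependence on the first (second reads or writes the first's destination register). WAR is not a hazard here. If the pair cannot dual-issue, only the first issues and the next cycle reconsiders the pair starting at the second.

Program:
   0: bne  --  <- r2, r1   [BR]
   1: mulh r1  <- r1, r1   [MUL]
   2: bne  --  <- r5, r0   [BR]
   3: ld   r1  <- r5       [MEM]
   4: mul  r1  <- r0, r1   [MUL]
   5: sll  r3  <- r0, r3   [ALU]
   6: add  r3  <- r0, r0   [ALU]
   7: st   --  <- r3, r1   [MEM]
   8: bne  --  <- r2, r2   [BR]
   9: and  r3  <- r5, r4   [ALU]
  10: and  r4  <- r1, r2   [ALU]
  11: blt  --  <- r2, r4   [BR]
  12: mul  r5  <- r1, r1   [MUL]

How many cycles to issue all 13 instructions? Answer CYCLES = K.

CYCLES = 9

[0] i0,i1  bne.BR+mulh.MUL  -- dual
[1] i2  bne.BR  -- no-port BR/MEM
[2] i3  ld.MEM  -- RAW+WAW r1
[3] i4,i5  mul.MUL+sll.ALU  -- dual
[4] i6  add.ALU  -- RAW r3
[5] i7  st.MEM  -- no-port MEM/BR
[6] i8,i9  bne.BR+and.ALU  -- dual
[7] i10  and.ALU  -- RAW r4
[8] i11,i12  blt.BR+mul.MUL  -- dual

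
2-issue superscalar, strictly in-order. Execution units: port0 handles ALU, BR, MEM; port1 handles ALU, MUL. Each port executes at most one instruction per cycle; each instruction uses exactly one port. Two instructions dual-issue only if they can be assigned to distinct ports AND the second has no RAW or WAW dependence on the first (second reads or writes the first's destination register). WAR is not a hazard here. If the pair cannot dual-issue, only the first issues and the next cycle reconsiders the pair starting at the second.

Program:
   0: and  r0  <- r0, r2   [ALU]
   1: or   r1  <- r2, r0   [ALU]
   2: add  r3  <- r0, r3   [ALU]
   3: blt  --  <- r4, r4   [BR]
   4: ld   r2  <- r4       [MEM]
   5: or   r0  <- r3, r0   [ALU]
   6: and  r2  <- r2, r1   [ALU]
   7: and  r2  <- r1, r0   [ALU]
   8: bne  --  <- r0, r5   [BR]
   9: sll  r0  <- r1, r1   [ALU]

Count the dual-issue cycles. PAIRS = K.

PAIRS = 3

c0: i0 and.ALU  RAW r0
c1: i1+i2 or.ALU add.ALU  dual
c2: i3 blt.BR  no-port BR/MEM
c3: i4+i5 ld.MEM or.ALU  dual
c4: i6 and.ALU  WAW r2
c5: i7+i8 and.ALU bne.BR  dual
c6: i9 sll.ALU  tail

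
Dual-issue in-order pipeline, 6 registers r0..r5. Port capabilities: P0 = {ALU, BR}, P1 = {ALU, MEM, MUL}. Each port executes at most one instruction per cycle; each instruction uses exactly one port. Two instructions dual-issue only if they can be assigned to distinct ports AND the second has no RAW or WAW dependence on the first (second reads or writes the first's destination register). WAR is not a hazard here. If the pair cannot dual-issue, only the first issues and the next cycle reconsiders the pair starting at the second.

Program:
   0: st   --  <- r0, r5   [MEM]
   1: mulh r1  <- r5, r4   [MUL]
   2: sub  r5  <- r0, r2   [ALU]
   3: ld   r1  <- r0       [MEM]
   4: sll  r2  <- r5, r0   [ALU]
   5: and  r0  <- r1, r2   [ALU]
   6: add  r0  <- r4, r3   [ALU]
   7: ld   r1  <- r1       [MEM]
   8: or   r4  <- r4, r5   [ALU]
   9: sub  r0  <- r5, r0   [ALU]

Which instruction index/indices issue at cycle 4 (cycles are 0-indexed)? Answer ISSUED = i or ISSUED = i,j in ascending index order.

ISSUED = 6,7

t=0 i0:st ; no-port MEM/MUL
t=1 i1&i2:mulh;sub ; 2-wide
t=2 i3&i4:ld;sll ; 2-wide
t=3 i5:and ; WAW r0
t=4 i6&i7:add;ld ; 2-wide
t=5 i8&i9:or;sub ; 2-wide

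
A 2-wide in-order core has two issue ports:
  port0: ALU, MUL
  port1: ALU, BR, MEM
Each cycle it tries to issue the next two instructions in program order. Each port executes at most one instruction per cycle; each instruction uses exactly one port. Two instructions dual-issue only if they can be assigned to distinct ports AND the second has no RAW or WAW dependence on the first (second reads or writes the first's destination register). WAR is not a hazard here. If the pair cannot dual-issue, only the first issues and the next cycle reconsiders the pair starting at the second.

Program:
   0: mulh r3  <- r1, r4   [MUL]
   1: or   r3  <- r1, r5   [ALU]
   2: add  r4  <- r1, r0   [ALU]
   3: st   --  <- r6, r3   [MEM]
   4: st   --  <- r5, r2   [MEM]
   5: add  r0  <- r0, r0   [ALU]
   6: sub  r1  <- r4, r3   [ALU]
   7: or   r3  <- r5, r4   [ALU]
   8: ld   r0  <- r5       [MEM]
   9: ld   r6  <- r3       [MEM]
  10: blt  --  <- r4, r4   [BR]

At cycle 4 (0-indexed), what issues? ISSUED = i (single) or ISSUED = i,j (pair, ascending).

ISSUED = 6,7

[0] i0  mulh.MUL  -- WAW r3
[1] i1+i2  or.ALU+add.ALU  -- dual
[2] i3  st.MEM  -- no-port MEM/MEM
[3] i4+i5  st.MEM+add.ALU  -- dual
[4] i6+i7  sub.ALU+or.ALU  -- dual
[5] i8  ld.MEM  -- no-port MEM/MEM
[6] i9  ld.MEM  -- no-port MEM/BR
[7] i10  blt.BR  -- tail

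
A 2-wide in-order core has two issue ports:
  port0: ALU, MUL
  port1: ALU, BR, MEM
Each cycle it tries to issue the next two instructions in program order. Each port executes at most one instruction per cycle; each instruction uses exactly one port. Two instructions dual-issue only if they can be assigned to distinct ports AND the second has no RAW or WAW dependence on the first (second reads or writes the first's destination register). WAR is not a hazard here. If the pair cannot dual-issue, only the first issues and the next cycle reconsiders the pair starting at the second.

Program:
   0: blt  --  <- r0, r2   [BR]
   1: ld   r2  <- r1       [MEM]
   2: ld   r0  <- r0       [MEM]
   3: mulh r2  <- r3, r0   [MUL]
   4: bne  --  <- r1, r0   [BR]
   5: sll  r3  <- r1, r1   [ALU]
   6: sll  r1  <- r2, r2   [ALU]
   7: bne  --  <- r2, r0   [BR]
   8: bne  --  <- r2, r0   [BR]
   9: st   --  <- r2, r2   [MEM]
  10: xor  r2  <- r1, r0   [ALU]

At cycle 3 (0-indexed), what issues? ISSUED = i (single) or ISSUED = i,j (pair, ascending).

ISSUED = 3,4

0. blt @i0  | no-port BR/MEM
1. ld @i1  | no-port MEM/MEM
2. ld @i2  | RAW r0
3. mulh;bne @i3&i4  | dual
4. sll;sll @i5&i6  | dual
5. bne @i7  | no-port BR/BR
6. bne @i8  | no-port BR/MEM
7. st;xor @i9&i10  | dual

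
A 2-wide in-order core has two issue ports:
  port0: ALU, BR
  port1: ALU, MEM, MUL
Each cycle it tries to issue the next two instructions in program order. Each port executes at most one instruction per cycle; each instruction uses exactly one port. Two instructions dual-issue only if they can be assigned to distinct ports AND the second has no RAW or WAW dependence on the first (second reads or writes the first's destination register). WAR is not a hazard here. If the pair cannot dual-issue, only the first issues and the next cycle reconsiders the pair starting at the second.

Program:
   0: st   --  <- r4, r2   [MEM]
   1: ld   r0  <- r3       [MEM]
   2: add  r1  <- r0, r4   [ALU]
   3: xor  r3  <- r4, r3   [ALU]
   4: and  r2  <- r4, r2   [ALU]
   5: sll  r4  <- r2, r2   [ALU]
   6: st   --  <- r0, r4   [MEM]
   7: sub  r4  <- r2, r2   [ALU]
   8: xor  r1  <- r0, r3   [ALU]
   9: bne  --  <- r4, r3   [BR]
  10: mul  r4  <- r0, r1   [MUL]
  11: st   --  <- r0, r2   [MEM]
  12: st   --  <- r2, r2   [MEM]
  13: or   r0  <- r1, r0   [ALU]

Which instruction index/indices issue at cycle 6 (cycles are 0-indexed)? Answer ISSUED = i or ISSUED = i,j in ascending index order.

t=0 i0:st.MEM ; no-port MEM/MEM
t=1 i1:ld.MEM ; RAW r0
t=2 i2/i3:add.ALU xor.ALU ; pair
t=3 i4:and.ALU ; RAW r2
t=4 i5:sll.ALU ; RAW r4
t=5 i6/i7:st.MEM sub.ALU ; pair
t=6 i8/i9:xor.ALU bne.BR ; pair
t=7 i10:mul.MUL ; no-port MUL/MEM
t=8 i11:st.MEM ; no-port MEM/MEM
t=9 i12/i13:st.MEM or.ALU ; pair

ISSUED = 8,9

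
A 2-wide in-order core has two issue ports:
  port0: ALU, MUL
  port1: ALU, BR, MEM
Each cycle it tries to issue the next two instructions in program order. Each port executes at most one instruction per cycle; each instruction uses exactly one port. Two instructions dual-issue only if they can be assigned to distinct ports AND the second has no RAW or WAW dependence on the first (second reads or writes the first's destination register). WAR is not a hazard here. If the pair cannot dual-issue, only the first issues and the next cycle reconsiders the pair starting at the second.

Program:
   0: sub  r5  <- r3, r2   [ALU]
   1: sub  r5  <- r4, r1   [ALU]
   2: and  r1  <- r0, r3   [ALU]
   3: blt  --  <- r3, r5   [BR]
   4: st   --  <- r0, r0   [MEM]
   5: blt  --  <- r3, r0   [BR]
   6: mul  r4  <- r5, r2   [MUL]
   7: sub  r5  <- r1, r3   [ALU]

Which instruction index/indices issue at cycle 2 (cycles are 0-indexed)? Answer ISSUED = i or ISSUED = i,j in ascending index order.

ISSUED = 3

t=0 i0:sub ; WAW r5
t=1 i1/i2:sub and ; pair
t=2 i3:blt ; no-port BR/MEM
t=3 i4:st ; no-port MEM/BR
t=4 i5/i6:blt mul ; pair
t=5 i7:sub ; tail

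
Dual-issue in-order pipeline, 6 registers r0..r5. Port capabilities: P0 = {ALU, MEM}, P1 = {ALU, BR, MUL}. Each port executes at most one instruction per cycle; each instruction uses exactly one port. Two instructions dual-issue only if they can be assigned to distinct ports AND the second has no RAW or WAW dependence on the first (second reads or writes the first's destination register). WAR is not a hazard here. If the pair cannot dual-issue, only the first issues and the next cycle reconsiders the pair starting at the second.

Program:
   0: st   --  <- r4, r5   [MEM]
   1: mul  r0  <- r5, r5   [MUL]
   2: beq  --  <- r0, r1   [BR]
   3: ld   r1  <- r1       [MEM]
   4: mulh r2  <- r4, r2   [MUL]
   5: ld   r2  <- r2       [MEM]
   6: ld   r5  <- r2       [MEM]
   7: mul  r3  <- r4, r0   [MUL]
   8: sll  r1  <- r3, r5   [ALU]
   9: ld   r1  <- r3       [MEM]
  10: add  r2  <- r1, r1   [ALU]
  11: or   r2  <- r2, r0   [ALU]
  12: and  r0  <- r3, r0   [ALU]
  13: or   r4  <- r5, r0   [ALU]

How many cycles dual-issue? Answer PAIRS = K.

#0 head=0: st.MEM;mul.MUL i0/i1 dual
#1 head=2: beq.BR;ld.MEM i2/i3 dual
#2 head=4: mulh.MUL i4 RAW+WAW r2
#3 head=5: ld.MEM i5 no-port MEM/MEM
#4 head=6: ld.MEM;mul.MUL i6/i7 dual
#5 head=8: sll.ALU i8 WAW r1
#6 head=9: ld.MEM i9 RAW r1
#7 head=10: add.ALU i10 RAW+WAW r2
#8 head=11: or.ALU;and.ALU i11/i12 dual
#9 head=13: or.ALU i13 tail

PAIRS = 4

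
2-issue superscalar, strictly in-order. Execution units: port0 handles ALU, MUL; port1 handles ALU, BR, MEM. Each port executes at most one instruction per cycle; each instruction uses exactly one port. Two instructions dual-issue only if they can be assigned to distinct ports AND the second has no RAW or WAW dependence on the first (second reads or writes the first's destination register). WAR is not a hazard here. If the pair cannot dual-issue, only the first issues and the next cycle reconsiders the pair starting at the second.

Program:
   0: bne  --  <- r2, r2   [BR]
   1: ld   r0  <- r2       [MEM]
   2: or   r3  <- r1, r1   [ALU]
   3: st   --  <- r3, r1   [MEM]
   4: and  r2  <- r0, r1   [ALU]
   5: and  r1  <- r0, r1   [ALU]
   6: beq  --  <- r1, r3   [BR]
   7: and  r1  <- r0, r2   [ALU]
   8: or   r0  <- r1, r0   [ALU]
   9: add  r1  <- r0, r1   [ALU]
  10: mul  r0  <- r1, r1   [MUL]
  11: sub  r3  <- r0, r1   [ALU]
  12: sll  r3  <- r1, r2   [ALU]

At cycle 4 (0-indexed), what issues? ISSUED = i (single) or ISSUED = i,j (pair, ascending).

ISSUED = 6,7

0. bne.BR @i0  | no-port BR/MEM
1. ld.MEM+or.ALU @i1+i2  | pair
2. st.MEM+and.ALU @i3+i4  | pair
3. and.ALU @i5  | RAW r1
4. beq.BR+and.ALU @i6+i7  | pair
5. or.ALU @i8  | RAW r0
6. add.ALU @i9  | RAW r1
7. mul.MUL @i10  | RAW r0
8. sub.ALU @i11  | WAW r3
9. sll.ALU @i12  | tail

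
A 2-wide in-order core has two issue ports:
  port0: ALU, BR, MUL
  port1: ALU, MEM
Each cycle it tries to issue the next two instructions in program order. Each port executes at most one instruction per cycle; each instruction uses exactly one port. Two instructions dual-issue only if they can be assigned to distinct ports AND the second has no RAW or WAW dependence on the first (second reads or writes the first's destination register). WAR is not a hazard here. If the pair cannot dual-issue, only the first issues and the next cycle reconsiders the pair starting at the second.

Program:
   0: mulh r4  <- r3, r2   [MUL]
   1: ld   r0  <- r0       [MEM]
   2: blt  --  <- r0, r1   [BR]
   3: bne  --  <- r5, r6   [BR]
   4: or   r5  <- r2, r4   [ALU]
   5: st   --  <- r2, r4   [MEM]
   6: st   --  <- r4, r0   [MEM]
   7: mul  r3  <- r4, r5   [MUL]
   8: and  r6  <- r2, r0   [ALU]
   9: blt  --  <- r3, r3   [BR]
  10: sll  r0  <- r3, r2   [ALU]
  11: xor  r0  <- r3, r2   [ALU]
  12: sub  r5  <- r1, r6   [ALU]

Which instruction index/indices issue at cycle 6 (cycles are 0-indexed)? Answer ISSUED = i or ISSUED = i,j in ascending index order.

ISSUED = 10

t=0 i0+i1:mulh.MUL ld.MEM ; 2-wide
t=1 i2:blt.BR ; no-port BR/BR
t=2 i3+i4:bne.BR or.ALU ; 2-wide
t=3 i5:st.MEM ; no-port MEM/MEM
t=4 i6+i7:st.MEM mul.MUL ; 2-wide
t=5 i8+i9:and.ALU blt.BR ; 2-wide
t=6 i10:sll.ALU ; WAW r0
t=7 i11+i12:xor.ALU sub.ALU ; 2-wide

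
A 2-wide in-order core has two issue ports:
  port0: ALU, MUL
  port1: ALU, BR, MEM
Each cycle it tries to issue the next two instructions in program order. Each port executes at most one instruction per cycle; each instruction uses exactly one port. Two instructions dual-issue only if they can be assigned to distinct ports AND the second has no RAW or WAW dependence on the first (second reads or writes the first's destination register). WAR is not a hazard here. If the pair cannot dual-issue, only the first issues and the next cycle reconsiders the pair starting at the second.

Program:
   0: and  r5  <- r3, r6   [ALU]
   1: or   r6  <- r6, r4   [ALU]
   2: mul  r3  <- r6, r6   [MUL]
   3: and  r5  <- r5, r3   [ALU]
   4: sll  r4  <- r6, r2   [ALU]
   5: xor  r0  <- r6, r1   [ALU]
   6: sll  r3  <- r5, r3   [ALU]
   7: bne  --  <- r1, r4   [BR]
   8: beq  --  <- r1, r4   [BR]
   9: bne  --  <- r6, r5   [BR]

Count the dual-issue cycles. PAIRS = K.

0. and.ALU;or.ALU @i0/i1  | dual
1. mul.MUL @i2  | RAW r3
2. and.ALU;sll.ALU @i3/i4  | dual
3. xor.ALU;sll.ALU @i5/i6  | dual
4. bne.BR @i7  | no-port BR/BR
5. beq.BR @i8  | no-port BR/BR
6. bne.BR @i9  | tail

PAIRS = 3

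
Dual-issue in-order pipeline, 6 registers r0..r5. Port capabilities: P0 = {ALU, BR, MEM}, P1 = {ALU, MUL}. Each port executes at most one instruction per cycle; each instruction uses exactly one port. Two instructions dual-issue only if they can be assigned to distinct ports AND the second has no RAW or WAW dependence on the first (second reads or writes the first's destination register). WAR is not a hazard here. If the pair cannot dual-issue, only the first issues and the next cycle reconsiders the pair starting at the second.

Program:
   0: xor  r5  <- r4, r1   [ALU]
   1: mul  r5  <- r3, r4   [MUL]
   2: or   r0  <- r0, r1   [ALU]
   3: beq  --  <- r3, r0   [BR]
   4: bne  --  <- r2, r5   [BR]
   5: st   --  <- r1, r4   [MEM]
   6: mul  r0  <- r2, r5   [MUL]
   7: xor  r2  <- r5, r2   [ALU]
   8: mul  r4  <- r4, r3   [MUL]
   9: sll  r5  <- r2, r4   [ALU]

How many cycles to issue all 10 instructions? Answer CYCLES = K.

CYCLES = 7

  cy0 -> i0 (xor) WAW r5
  cy1 -> i1+i2 (mul or) pair
  cy2 -> i3 (beq) no-port BR/BR
  cy3 -> i4 (bne) no-port BR/MEM
  cy4 -> i5+i6 (st mul) pair
  cy5 -> i7+i8 (xor mul) pair
  cy6 -> i9 (sll) tail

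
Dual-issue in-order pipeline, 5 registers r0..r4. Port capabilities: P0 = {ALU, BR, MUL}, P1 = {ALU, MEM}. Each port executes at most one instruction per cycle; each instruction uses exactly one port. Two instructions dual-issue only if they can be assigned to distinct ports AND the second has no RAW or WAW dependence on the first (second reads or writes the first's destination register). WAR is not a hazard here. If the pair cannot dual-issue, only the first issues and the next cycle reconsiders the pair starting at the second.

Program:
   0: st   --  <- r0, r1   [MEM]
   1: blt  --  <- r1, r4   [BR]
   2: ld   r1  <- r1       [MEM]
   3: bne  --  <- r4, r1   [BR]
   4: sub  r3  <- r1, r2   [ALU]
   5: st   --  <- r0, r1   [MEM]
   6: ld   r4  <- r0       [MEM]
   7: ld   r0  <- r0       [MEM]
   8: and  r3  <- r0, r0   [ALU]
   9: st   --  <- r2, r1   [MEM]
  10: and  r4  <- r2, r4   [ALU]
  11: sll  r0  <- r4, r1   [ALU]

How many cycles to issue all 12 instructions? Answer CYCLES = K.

CYCLES = 9

0. st/blt @i0/i1  | dual
1. ld @i2  | RAW r1
2. bne/sub @i3/i4  | dual
3. st @i5  | no-port MEM/MEM
4. ld @i6  | no-port MEM/MEM
5. ld @i7  | RAW r0
6. and/st @i8/i9  | dual
7. and @i10  | RAW r4
8. sll @i11  | tail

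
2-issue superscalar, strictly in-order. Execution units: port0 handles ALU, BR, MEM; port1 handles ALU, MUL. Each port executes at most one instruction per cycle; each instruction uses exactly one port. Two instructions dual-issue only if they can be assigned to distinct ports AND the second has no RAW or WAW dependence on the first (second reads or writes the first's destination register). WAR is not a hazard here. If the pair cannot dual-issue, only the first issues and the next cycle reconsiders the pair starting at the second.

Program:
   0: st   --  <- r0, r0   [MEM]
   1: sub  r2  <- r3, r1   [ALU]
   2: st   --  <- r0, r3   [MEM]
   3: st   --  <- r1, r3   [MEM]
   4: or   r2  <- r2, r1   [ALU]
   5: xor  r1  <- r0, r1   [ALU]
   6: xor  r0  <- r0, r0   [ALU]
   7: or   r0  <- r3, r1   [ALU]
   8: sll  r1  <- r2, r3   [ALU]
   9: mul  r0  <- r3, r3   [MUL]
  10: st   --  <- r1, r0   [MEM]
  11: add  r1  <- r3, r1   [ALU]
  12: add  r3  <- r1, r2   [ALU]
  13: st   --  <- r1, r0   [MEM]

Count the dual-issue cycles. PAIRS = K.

PAIRS = 6

[0] i0,i1  st+sub  -- 2-wide
[1] i2  st  -- no-port MEM/MEM
[2] i3,i4  st+or  -- 2-wide
[3] i5,i6  xor+xor  -- 2-wide
[4] i7,i8  or+sll  -- 2-wide
[5] i9  mul  -- RAW r0
[6] i10,i11  st+add  -- 2-wide
[7] i12,i13  add+st  -- 2-wide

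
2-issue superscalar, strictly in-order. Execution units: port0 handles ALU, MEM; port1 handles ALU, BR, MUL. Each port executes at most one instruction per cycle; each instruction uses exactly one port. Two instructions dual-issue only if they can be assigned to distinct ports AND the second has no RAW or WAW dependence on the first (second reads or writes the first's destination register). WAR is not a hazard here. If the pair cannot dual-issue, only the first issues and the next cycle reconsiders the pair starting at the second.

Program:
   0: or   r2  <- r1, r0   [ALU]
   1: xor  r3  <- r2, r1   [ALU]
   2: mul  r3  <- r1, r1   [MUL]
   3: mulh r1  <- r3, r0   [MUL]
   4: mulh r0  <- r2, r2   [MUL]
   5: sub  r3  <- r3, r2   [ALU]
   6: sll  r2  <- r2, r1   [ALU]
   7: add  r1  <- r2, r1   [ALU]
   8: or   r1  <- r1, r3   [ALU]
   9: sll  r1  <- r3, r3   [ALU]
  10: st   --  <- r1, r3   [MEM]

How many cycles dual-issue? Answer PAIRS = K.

PAIRS = 1

t=0 i0:or ; RAW r2
t=1 i1:xor ; WAW r3
t=2 i2:mul ; no-port MUL/MUL
t=3 i3:mulh ; no-port MUL/MUL
t=4 i4,i5:mulh;sub ; pair
t=5 i6:sll ; RAW r2
t=6 i7:add ; RAW+WAW r1
t=7 i8:or ; WAW r1
t=8 i9:sll ; RAW r1
t=9 i10:st ; tail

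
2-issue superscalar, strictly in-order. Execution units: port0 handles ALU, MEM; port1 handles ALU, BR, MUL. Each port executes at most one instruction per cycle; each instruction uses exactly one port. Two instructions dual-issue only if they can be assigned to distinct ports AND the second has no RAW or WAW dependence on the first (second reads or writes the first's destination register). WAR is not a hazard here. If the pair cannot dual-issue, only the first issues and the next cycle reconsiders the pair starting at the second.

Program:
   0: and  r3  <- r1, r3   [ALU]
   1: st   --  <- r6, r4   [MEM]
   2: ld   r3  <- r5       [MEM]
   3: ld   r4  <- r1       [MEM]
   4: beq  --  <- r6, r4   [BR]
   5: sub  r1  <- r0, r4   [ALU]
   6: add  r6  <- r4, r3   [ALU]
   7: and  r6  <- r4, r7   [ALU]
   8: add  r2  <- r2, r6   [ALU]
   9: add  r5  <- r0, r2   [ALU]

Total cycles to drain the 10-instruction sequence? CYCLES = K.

CYCLES = 8

#0 head=0: and.ALU st.MEM i0+i1 dual
#1 head=2: ld.MEM i2 no-port MEM/MEM
#2 head=3: ld.MEM i3 RAW r4
#3 head=4: beq.BR sub.ALU i4+i5 dual
#4 head=6: add.ALU i6 WAW r6
#5 head=7: and.ALU i7 RAW r6
#6 head=8: add.ALU i8 RAW r2
#7 head=9: add.ALU i9 tail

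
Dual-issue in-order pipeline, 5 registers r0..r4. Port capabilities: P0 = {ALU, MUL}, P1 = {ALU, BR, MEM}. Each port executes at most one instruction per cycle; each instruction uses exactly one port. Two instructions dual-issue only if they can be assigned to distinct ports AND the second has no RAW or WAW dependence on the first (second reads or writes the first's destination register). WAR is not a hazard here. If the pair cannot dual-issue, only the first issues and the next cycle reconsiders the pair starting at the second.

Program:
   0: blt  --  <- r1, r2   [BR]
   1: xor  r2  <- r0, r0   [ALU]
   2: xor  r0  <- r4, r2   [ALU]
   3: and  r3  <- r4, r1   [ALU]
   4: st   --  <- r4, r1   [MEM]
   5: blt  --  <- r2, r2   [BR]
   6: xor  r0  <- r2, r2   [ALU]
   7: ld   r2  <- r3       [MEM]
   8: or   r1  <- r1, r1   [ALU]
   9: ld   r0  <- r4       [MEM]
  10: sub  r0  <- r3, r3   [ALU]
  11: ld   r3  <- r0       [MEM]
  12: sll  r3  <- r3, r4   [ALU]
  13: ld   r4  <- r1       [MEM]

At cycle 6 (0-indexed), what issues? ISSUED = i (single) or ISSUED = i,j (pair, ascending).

ISSUED = 10

[0] i0&i1  blt/xor  -- pair
[1] i2&i3  xor/and  -- pair
[2] i4  st  -- no-port MEM/BR
[3] i5&i6  blt/xor  -- pair
[4] i7&i8  ld/or  -- pair
[5] i9  ld  -- WAW r0
[6] i10  sub  -- RAW r0
[7] i11  ld  -- RAW+WAW r3
[8] i12&i13  sll/ld  -- pair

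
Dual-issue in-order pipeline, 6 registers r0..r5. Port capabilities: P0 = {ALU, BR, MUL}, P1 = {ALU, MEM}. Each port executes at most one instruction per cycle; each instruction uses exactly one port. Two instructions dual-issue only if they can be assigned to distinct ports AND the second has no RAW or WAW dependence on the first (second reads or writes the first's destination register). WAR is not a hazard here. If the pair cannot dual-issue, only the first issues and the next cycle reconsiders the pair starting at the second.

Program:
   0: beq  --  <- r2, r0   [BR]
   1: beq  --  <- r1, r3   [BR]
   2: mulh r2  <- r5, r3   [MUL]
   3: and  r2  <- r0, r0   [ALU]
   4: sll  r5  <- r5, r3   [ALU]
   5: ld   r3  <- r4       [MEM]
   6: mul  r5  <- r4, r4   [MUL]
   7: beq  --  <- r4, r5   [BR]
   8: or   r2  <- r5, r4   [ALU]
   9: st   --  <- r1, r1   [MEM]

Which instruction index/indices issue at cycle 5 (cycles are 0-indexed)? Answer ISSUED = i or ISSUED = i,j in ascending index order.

ISSUED = 7,8

#0 head=0: beq i0 no-port BR/BR
#1 head=1: beq i1 no-port BR/MUL
#2 head=2: mulh i2 WAW r2
#3 head=3: and;sll i3/i4 pair
#4 head=5: ld;mul i5/i6 pair
#5 head=7: beq;or i7/i8 pair
#6 head=9: st i9 tail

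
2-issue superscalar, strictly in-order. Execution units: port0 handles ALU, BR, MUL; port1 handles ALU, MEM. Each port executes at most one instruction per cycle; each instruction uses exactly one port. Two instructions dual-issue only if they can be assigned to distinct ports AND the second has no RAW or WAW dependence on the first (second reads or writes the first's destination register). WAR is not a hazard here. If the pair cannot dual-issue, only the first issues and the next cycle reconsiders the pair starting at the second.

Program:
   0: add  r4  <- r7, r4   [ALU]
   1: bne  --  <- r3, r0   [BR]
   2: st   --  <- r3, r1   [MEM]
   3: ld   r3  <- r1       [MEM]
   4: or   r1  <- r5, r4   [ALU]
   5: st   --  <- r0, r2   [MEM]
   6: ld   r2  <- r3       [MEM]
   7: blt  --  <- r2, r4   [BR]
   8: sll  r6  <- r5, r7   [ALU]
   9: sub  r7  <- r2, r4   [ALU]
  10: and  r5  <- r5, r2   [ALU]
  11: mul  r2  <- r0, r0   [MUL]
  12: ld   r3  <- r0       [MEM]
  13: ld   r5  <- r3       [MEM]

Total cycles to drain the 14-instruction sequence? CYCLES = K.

[0] i0&i1  add bne  -- pair
[1] i2  st  -- no-port MEM/MEM
[2] i3&i4  ld or  -- pair
[3] i5  st  -- no-port MEM/MEM
[4] i6  ld  -- RAW r2
[5] i7&i8  blt sll  -- pair
[6] i9&i10  sub and  -- pair
[7] i11&i12  mul ld  -- pair
[8] i13  ld  -- tail

CYCLES = 9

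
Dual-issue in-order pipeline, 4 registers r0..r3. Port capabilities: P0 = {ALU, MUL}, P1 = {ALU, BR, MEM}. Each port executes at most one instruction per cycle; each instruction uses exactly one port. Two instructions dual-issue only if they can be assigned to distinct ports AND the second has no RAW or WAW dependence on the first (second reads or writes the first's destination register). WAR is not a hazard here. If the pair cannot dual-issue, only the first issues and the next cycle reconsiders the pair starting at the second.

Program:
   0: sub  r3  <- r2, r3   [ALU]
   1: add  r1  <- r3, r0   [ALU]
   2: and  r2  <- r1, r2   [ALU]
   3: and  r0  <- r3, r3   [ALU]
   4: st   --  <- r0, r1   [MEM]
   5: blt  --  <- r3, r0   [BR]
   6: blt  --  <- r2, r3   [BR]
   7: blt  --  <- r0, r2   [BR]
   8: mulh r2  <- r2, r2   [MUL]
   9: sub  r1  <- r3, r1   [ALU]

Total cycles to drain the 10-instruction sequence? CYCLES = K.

  cy0 -> i0 (sub.ALU) RAW r3
  cy1 -> i1 (add.ALU) RAW r1
  cy2 -> i2,i3 (and.ALU;and.ALU) 2-wide
  cy3 -> i4 (st.MEM) no-port MEM/BR
  cy4 -> i5 (blt.BR) no-port BR/BR
  cy5 -> i6 (blt.BR) no-port BR/BR
  cy6 -> i7,i8 (blt.BR;mulh.MUL) 2-wide
  cy7 -> i9 (sub.ALU) tail

CYCLES = 8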